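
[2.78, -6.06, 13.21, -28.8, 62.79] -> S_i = 2.78*(-2.18)^i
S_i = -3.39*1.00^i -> [-3.39, -3.39, -3.39, -3.39, -3.39]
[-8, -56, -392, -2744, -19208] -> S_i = -8*7^i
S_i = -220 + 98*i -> [-220, -122, -24, 74, 172]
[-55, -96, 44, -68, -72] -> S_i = Random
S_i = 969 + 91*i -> [969, 1060, 1151, 1242, 1333]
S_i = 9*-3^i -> [9, -27, 81, -243, 729]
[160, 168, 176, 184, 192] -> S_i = 160 + 8*i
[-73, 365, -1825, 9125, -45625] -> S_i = -73*-5^i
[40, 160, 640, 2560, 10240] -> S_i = 40*4^i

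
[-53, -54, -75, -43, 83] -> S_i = Random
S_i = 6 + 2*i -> [6, 8, 10, 12, 14]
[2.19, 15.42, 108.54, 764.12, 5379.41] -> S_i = 2.19*7.04^i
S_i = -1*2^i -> [-1, -2, -4, -8, -16]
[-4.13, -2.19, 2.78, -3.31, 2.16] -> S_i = Random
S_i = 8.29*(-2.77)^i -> [8.29, -22.96, 63.61, -176.2, 488.06]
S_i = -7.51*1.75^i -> [-7.51, -13.14, -23.0, -40.25, -70.44]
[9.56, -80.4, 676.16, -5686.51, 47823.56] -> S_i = 9.56*(-8.41)^i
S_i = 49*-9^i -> [49, -441, 3969, -35721, 321489]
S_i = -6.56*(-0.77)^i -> [-6.56, 5.05, -3.89, 2.99, -2.31]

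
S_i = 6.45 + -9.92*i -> [6.45, -3.47, -13.39, -23.31, -33.23]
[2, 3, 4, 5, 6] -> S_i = 2 + 1*i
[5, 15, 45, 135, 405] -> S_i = 5*3^i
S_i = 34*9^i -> [34, 306, 2754, 24786, 223074]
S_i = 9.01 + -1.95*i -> [9.01, 7.06, 5.11, 3.16, 1.21]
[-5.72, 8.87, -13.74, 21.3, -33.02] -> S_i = -5.72*(-1.55)^i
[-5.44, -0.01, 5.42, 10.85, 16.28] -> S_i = -5.44 + 5.43*i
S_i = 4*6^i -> [4, 24, 144, 864, 5184]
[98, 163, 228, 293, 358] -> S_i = 98 + 65*i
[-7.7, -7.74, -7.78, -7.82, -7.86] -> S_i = -7.70 + -0.04*i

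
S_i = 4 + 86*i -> [4, 90, 176, 262, 348]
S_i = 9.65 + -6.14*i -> [9.65, 3.51, -2.63, -8.77, -14.91]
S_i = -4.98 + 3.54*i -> [-4.98, -1.44, 2.1, 5.64, 9.18]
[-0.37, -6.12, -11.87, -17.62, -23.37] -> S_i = -0.37 + -5.75*i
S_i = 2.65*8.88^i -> [2.65, 23.53, 208.96, 1855.6, 16477.74]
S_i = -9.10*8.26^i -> [-9.1, -75.17, -620.87, -5128.4, -42360.55]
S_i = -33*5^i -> [-33, -165, -825, -4125, -20625]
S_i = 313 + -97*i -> [313, 216, 119, 22, -75]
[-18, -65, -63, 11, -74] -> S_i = Random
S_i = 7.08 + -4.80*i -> [7.08, 2.28, -2.52, -7.32, -12.12]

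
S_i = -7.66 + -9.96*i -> [-7.66, -17.62, -27.58, -37.54, -47.5]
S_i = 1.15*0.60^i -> [1.15, 0.69, 0.41, 0.25, 0.15]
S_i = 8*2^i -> [8, 16, 32, 64, 128]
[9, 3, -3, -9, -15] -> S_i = 9 + -6*i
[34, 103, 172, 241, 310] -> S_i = 34 + 69*i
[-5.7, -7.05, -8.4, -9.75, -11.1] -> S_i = -5.70 + -1.35*i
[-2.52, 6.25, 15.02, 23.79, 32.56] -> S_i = -2.52 + 8.77*i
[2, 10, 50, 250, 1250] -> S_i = 2*5^i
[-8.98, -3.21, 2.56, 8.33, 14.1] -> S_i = -8.98 + 5.77*i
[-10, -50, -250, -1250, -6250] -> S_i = -10*5^i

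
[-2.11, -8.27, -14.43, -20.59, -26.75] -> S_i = -2.11 + -6.16*i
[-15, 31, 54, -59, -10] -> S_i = Random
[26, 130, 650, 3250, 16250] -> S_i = 26*5^i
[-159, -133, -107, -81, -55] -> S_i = -159 + 26*i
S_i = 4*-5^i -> [4, -20, 100, -500, 2500]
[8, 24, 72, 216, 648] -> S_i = 8*3^i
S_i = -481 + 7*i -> [-481, -474, -467, -460, -453]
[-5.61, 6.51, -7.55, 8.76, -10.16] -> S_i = -5.61*(-1.16)^i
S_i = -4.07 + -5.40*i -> [-4.07, -9.47, -14.87, -20.27, -25.67]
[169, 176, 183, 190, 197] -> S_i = 169 + 7*i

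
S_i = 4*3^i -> [4, 12, 36, 108, 324]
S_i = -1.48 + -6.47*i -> [-1.48, -7.95, -14.42, -20.89, -27.36]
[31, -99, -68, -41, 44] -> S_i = Random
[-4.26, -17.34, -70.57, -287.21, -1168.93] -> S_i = -4.26*4.07^i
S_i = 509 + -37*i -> [509, 472, 435, 398, 361]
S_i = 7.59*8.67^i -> [7.59, 65.81, 570.53, 4946.51, 42886.26]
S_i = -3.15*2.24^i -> [-3.15, -7.06, -15.81, -35.4, -79.31]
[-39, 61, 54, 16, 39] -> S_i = Random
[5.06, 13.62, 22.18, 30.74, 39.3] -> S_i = 5.06 + 8.56*i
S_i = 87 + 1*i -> [87, 88, 89, 90, 91]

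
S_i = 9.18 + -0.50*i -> [9.18, 8.68, 8.18, 7.68, 7.18]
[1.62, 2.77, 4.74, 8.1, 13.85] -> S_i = 1.62*1.71^i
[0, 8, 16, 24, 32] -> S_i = 0 + 8*i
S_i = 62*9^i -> [62, 558, 5022, 45198, 406782]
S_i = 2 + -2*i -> [2, 0, -2, -4, -6]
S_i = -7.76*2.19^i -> [-7.76, -16.99, -37.22, -81.51, -178.5]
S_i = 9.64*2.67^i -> [9.64, 25.74, 68.72, 183.49, 489.92]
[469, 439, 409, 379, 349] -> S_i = 469 + -30*i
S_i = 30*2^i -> [30, 60, 120, 240, 480]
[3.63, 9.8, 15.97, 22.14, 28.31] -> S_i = 3.63 + 6.17*i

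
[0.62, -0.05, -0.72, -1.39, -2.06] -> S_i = 0.62 + -0.67*i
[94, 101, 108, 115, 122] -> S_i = 94 + 7*i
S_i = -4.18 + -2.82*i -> [-4.18, -7.0, -9.82, -12.64, -15.46]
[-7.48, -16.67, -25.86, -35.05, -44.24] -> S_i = -7.48 + -9.19*i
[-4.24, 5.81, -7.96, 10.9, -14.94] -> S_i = -4.24*(-1.37)^i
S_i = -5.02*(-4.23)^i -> [-5.02, 21.23, -89.82, 379.95, -1607.18]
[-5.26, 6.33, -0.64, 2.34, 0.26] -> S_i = Random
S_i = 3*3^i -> [3, 9, 27, 81, 243]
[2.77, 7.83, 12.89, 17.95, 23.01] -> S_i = 2.77 + 5.06*i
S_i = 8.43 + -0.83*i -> [8.43, 7.6, 6.77, 5.94, 5.11]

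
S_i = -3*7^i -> [-3, -21, -147, -1029, -7203]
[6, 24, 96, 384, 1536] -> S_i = 6*4^i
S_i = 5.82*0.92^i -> [5.82, 5.35, 4.93, 4.53, 4.17]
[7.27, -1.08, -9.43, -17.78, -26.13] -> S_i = 7.27 + -8.35*i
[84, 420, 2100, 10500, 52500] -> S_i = 84*5^i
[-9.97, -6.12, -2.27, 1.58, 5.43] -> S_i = -9.97 + 3.85*i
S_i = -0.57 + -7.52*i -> [-0.57, -8.09, -15.61, -23.13, -30.65]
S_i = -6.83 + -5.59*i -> [-6.83, -12.42, -18.01, -23.6, -29.19]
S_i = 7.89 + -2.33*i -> [7.89, 5.56, 3.23, 0.9, -1.43]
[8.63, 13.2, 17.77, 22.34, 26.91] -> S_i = 8.63 + 4.57*i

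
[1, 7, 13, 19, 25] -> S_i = 1 + 6*i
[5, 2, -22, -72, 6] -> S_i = Random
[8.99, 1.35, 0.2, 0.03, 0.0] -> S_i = 8.99*0.15^i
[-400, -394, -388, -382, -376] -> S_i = -400 + 6*i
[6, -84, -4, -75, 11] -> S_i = Random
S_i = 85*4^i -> [85, 340, 1360, 5440, 21760]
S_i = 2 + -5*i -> [2, -3, -8, -13, -18]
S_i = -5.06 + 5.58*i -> [-5.06, 0.52, 6.1, 11.68, 17.26]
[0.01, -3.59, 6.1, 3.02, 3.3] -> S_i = Random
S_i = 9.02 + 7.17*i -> [9.02, 16.19, 23.36, 30.53, 37.7]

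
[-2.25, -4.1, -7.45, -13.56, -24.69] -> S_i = -2.25*1.82^i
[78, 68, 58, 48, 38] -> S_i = 78 + -10*i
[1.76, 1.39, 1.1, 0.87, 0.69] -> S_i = 1.76*0.79^i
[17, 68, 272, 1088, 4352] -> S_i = 17*4^i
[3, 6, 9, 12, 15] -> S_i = 3 + 3*i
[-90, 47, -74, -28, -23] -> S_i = Random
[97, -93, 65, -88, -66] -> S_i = Random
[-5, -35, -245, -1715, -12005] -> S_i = -5*7^i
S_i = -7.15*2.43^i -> [-7.15, -17.37, -42.22, -102.59, -249.31]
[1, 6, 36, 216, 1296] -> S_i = 1*6^i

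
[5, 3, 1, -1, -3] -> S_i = 5 + -2*i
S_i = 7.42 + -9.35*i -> [7.42, -1.93, -11.28, -20.63, -29.98]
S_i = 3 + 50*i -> [3, 53, 103, 153, 203]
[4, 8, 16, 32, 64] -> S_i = 4*2^i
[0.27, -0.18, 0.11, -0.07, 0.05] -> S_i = 0.27*(-0.65)^i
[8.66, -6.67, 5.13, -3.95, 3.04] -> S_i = 8.66*(-0.77)^i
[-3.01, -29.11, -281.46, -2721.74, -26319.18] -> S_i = -3.01*9.67^i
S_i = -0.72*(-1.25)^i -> [-0.72, 0.9, -1.12, 1.41, -1.76]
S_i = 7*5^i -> [7, 35, 175, 875, 4375]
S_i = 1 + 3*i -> [1, 4, 7, 10, 13]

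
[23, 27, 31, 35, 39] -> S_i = 23 + 4*i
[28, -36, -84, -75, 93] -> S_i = Random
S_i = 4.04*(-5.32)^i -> [4.04, -21.49, 114.34, -608.3, 3236.14]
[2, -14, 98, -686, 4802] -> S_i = 2*-7^i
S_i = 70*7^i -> [70, 490, 3430, 24010, 168070]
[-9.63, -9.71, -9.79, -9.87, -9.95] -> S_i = -9.63 + -0.08*i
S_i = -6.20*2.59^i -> [-6.2, -16.06, -41.59, -107.72, -278.99]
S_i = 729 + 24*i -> [729, 753, 777, 801, 825]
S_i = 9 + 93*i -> [9, 102, 195, 288, 381]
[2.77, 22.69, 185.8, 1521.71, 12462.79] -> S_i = 2.77*8.19^i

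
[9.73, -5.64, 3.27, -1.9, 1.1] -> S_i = 9.73*(-0.58)^i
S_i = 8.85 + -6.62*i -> [8.85, 2.23, -4.39, -11.01, -17.63]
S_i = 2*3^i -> [2, 6, 18, 54, 162]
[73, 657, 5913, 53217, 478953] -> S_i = 73*9^i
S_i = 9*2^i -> [9, 18, 36, 72, 144]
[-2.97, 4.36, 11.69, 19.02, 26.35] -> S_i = -2.97 + 7.33*i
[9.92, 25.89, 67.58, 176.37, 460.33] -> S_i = 9.92*2.61^i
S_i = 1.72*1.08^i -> [1.72, 1.86, 2.01, 2.17, 2.34]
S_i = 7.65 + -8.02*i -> [7.65, -0.37, -8.39, -16.41, -24.43]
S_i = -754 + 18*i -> [-754, -736, -718, -700, -682]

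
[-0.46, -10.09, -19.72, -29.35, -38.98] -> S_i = -0.46 + -9.63*i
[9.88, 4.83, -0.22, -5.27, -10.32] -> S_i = 9.88 + -5.05*i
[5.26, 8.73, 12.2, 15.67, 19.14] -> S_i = 5.26 + 3.47*i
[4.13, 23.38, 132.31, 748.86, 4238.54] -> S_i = 4.13*5.66^i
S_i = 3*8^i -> [3, 24, 192, 1536, 12288]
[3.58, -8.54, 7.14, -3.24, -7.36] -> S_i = Random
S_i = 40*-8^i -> [40, -320, 2560, -20480, 163840]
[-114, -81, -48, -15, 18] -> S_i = -114 + 33*i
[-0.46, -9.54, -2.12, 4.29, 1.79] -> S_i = Random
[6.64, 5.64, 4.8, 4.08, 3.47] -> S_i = 6.64*0.85^i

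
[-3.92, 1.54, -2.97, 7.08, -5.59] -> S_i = Random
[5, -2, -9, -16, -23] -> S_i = 5 + -7*i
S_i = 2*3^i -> [2, 6, 18, 54, 162]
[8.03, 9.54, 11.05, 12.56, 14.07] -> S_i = 8.03 + 1.51*i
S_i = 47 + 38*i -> [47, 85, 123, 161, 199]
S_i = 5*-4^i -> [5, -20, 80, -320, 1280]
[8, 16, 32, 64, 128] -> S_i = 8*2^i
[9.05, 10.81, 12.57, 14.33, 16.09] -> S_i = 9.05 + 1.76*i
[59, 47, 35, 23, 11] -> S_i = 59 + -12*i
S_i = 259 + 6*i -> [259, 265, 271, 277, 283]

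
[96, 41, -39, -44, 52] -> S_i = Random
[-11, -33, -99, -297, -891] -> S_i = -11*3^i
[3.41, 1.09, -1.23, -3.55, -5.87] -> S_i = 3.41 + -2.32*i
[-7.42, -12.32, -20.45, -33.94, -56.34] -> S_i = -7.42*1.66^i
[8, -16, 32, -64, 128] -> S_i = 8*-2^i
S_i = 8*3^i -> [8, 24, 72, 216, 648]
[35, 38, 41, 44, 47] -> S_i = 35 + 3*i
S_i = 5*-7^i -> [5, -35, 245, -1715, 12005]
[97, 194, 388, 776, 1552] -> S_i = 97*2^i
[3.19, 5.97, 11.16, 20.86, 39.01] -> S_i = 3.19*1.87^i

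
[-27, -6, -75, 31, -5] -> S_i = Random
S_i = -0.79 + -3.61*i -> [-0.79, -4.4, -8.01, -11.62, -15.23]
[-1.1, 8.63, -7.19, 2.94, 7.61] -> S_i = Random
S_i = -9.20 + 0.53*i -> [-9.2, -8.67, -8.14, -7.61, -7.08]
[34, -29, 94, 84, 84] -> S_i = Random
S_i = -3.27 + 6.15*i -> [-3.27, 2.88, 9.03, 15.18, 21.33]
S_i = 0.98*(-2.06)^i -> [0.98, -2.02, 4.16, -8.57, 17.65]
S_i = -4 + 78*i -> [-4, 74, 152, 230, 308]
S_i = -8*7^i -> [-8, -56, -392, -2744, -19208]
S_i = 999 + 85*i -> [999, 1084, 1169, 1254, 1339]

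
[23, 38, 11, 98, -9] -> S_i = Random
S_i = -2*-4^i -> [-2, 8, -32, 128, -512]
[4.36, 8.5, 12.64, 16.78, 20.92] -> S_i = 4.36 + 4.14*i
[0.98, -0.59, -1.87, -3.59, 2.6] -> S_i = Random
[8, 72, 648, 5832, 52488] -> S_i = 8*9^i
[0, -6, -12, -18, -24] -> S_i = 0 + -6*i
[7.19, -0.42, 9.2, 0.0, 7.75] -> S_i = Random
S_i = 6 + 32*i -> [6, 38, 70, 102, 134]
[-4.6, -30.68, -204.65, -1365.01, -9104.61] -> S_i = -4.60*6.67^i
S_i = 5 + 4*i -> [5, 9, 13, 17, 21]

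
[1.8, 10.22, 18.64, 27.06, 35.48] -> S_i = 1.80 + 8.42*i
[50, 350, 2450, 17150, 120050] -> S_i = 50*7^i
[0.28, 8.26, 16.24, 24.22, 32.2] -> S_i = 0.28 + 7.98*i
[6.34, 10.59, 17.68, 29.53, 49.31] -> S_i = 6.34*1.67^i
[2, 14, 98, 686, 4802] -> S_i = 2*7^i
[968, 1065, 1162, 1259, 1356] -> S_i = 968 + 97*i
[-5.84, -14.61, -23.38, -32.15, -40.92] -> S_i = -5.84 + -8.77*i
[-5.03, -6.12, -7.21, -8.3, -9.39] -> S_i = -5.03 + -1.09*i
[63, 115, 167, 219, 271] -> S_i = 63 + 52*i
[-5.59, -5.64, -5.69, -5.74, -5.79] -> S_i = -5.59 + -0.05*i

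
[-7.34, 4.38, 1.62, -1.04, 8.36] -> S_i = Random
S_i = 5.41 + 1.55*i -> [5.41, 6.96, 8.51, 10.06, 11.61]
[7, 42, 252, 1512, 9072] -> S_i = 7*6^i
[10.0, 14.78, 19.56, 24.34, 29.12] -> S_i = 10.00 + 4.78*i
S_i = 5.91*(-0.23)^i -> [5.91, -1.36, 0.31, -0.07, 0.02]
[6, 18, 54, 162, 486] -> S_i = 6*3^i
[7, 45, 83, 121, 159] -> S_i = 7 + 38*i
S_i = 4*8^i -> [4, 32, 256, 2048, 16384]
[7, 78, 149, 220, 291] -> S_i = 7 + 71*i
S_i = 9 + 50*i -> [9, 59, 109, 159, 209]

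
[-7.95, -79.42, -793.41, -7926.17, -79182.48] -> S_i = -7.95*9.99^i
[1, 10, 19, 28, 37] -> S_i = 1 + 9*i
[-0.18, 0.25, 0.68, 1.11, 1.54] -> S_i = -0.18 + 0.43*i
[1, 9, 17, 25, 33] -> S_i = 1 + 8*i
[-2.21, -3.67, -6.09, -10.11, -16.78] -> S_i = -2.21*1.66^i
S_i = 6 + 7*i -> [6, 13, 20, 27, 34]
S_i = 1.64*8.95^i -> [1.64, 14.68, 131.37, 1175.74, 10522.91]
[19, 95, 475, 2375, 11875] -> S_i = 19*5^i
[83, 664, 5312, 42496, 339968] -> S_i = 83*8^i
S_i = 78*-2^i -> [78, -156, 312, -624, 1248]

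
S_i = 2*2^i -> [2, 4, 8, 16, 32]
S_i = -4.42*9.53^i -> [-4.42, -42.12, -401.43, -3825.61, -36458.09]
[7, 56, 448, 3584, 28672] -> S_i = 7*8^i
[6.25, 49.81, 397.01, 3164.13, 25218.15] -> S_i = 6.25*7.97^i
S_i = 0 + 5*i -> [0, 5, 10, 15, 20]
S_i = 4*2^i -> [4, 8, 16, 32, 64]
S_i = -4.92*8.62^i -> [-4.92, -42.41, -365.58, -3151.28, -27164.03]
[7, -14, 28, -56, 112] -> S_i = 7*-2^i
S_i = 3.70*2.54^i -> [3.7, 9.4, 23.87, 60.63, 154.01]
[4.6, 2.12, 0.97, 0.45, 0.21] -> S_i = 4.60*0.46^i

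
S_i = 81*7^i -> [81, 567, 3969, 27783, 194481]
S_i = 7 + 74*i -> [7, 81, 155, 229, 303]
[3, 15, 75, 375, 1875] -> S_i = 3*5^i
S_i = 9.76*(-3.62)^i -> [9.76, -35.33, 127.9, -462.99, 1676.04]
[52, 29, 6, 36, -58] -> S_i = Random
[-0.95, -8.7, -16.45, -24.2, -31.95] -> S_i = -0.95 + -7.75*i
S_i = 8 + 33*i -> [8, 41, 74, 107, 140]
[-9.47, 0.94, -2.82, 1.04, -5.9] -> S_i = Random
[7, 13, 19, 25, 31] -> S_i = 7 + 6*i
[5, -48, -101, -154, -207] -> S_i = 5 + -53*i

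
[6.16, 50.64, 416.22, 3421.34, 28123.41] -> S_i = 6.16*8.22^i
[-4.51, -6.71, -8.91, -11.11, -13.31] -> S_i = -4.51 + -2.20*i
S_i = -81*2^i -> [-81, -162, -324, -648, -1296]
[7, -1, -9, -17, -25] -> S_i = 7 + -8*i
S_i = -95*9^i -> [-95, -855, -7695, -69255, -623295]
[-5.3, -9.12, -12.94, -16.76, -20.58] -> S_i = -5.30 + -3.82*i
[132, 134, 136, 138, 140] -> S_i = 132 + 2*i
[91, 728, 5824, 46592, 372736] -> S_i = 91*8^i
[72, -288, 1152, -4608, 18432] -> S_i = 72*-4^i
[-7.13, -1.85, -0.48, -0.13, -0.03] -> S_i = -7.13*0.26^i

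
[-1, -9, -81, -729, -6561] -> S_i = -1*9^i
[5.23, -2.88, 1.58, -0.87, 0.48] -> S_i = 5.23*(-0.55)^i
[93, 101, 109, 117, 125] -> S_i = 93 + 8*i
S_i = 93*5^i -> [93, 465, 2325, 11625, 58125]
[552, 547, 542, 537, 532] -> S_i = 552 + -5*i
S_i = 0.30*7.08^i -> [0.3, 2.12, 15.04, 106.47, 753.8]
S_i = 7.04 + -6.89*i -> [7.04, 0.15, -6.74, -13.63, -20.52]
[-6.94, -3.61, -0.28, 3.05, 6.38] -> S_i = -6.94 + 3.33*i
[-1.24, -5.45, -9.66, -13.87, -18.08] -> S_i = -1.24 + -4.21*i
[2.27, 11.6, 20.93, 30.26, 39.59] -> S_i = 2.27 + 9.33*i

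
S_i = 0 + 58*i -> [0, 58, 116, 174, 232]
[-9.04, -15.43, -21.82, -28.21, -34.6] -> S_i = -9.04 + -6.39*i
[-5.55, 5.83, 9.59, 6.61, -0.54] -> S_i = Random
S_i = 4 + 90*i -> [4, 94, 184, 274, 364]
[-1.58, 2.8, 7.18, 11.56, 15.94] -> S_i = -1.58 + 4.38*i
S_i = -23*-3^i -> [-23, 69, -207, 621, -1863]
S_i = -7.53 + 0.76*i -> [-7.53, -6.77, -6.01, -5.25, -4.49]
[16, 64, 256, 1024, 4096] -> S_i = 16*4^i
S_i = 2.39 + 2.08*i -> [2.39, 4.47, 6.55, 8.63, 10.71]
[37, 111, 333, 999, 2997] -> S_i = 37*3^i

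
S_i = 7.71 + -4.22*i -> [7.71, 3.49, -0.73, -4.95, -9.17]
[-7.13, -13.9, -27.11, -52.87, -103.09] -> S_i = -7.13*1.95^i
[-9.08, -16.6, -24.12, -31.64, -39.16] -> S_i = -9.08 + -7.52*i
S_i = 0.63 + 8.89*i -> [0.63, 9.52, 18.41, 27.3, 36.19]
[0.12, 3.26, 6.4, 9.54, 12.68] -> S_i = 0.12 + 3.14*i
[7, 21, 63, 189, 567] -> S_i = 7*3^i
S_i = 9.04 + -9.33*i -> [9.04, -0.29, -9.62, -18.95, -28.28]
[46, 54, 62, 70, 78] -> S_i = 46 + 8*i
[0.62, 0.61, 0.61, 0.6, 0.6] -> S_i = 0.62*0.99^i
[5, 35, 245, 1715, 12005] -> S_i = 5*7^i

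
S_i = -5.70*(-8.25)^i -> [-5.7, 47.02, -387.96, 3200.64, -26405.27]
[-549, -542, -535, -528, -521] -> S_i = -549 + 7*i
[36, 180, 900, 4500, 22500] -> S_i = 36*5^i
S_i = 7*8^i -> [7, 56, 448, 3584, 28672]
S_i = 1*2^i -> [1, 2, 4, 8, 16]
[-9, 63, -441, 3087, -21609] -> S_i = -9*-7^i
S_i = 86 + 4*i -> [86, 90, 94, 98, 102]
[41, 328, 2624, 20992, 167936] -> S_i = 41*8^i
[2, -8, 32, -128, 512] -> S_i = 2*-4^i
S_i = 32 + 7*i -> [32, 39, 46, 53, 60]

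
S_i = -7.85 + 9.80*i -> [-7.85, 1.95, 11.75, 21.55, 31.35]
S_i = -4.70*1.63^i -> [-4.7, -7.66, -12.49, -20.35, -33.18]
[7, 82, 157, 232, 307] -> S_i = 7 + 75*i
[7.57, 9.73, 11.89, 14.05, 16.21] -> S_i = 7.57 + 2.16*i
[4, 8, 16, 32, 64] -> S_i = 4*2^i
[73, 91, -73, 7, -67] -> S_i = Random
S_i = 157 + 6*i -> [157, 163, 169, 175, 181]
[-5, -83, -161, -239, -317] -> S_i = -5 + -78*i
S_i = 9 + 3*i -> [9, 12, 15, 18, 21]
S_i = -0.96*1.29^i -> [-0.96, -1.24, -1.6, -2.06, -2.66]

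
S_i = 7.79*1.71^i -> [7.79, 13.32, 22.78, 38.95, 66.61]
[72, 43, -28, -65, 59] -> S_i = Random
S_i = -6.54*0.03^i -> [-6.54, -0.2, -0.01, -0.0, -0.0]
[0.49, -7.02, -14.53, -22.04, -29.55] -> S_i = 0.49 + -7.51*i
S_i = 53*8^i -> [53, 424, 3392, 27136, 217088]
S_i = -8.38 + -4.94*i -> [-8.38, -13.32, -18.26, -23.2, -28.14]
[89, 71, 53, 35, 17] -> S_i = 89 + -18*i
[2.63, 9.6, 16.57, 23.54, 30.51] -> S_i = 2.63 + 6.97*i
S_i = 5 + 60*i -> [5, 65, 125, 185, 245]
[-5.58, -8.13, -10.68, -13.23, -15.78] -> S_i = -5.58 + -2.55*i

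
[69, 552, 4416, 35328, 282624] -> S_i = 69*8^i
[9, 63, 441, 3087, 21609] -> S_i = 9*7^i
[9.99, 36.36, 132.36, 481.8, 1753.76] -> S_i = 9.99*3.64^i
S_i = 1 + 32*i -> [1, 33, 65, 97, 129]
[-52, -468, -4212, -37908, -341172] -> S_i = -52*9^i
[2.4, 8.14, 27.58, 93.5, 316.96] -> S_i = 2.40*3.39^i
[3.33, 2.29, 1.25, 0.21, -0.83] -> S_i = 3.33 + -1.04*i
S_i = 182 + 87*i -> [182, 269, 356, 443, 530]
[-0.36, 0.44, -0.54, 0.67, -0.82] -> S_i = -0.36*(-1.23)^i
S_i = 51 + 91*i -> [51, 142, 233, 324, 415]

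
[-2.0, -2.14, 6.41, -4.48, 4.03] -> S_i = Random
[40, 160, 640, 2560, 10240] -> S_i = 40*4^i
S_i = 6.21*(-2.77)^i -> [6.21, -17.2, 47.65, -131.99, 365.6]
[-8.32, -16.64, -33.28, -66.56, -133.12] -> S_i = -8.32*2.00^i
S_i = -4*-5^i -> [-4, 20, -100, 500, -2500]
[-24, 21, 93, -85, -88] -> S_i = Random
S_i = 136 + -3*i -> [136, 133, 130, 127, 124]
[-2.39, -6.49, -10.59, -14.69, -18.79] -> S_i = -2.39 + -4.10*i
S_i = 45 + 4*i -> [45, 49, 53, 57, 61]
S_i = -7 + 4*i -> [-7, -3, 1, 5, 9]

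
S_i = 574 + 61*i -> [574, 635, 696, 757, 818]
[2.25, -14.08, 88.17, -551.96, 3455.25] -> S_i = 2.25*(-6.26)^i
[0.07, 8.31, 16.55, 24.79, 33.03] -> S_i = 0.07 + 8.24*i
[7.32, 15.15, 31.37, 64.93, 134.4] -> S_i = 7.32*2.07^i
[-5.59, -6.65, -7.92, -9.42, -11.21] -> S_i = -5.59*1.19^i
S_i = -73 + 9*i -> [-73, -64, -55, -46, -37]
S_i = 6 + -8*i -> [6, -2, -10, -18, -26]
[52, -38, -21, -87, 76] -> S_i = Random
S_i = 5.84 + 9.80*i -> [5.84, 15.64, 25.44, 35.24, 45.04]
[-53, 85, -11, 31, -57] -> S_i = Random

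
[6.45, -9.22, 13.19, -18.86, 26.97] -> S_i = 6.45*(-1.43)^i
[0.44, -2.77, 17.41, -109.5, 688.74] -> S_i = 0.44*(-6.29)^i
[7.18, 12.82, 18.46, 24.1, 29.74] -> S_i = 7.18 + 5.64*i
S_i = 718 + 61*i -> [718, 779, 840, 901, 962]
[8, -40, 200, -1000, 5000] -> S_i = 8*-5^i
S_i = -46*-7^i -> [-46, 322, -2254, 15778, -110446]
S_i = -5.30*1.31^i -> [-5.3, -6.94, -9.1, -11.91, -15.61]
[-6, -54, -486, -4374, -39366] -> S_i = -6*9^i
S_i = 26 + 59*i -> [26, 85, 144, 203, 262]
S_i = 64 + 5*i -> [64, 69, 74, 79, 84]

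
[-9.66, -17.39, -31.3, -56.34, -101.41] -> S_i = -9.66*1.80^i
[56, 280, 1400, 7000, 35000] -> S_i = 56*5^i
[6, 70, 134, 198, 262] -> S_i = 6 + 64*i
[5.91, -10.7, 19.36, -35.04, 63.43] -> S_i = 5.91*(-1.81)^i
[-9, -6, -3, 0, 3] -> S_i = -9 + 3*i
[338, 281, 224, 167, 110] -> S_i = 338 + -57*i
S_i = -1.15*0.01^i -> [-1.15, -0.01, -0.0, -0.0, -0.0]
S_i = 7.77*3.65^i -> [7.77, 28.36, 103.52, 377.83, 1379.09]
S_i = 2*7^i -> [2, 14, 98, 686, 4802]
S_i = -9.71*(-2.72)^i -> [-9.71, 26.41, -71.84, 195.4, -531.49]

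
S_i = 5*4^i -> [5, 20, 80, 320, 1280]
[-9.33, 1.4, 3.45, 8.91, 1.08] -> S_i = Random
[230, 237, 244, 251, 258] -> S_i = 230 + 7*i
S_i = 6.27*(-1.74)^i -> [6.27, -10.91, 18.98, -33.03, 57.47]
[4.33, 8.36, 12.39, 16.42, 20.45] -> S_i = 4.33 + 4.03*i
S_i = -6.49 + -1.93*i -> [-6.49, -8.42, -10.35, -12.28, -14.21]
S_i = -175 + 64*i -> [-175, -111, -47, 17, 81]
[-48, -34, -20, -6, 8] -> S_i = -48 + 14*i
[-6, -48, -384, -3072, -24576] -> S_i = -6*8^i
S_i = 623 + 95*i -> [623, 718, 813, 908, 1003]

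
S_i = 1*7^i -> [1, 7, 49, 343, 2401]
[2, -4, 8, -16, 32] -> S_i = 2*-2^i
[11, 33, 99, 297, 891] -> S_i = 11*3^i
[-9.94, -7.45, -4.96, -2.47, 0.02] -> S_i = -9.94 + 2.49*i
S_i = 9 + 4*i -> [9, 13, 17, 21, 25]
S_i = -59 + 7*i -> [-59, -52, -45, -38, -31]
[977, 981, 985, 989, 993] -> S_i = 977 + 4*i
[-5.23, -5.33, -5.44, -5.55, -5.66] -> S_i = -5.23*1.02^i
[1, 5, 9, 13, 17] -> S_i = 1 + 4*i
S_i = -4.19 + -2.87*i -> [-4.19, -7.06, -9.93, -12.8, -15.67]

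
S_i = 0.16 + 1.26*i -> [0.16, 1.42, 2.68, 3.94, 5.2]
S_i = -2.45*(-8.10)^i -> [-2.45, 19.84, -160.74, 1302.03, -10546.45]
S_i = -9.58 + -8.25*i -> [-9.58, -17.83, -26.08, -34.33, -42.58]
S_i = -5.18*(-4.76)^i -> [-5.18, 24.66, -117.37, 558.66, -2659.24]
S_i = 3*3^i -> [3, 9, 27, 81, 243]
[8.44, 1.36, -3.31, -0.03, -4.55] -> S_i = Random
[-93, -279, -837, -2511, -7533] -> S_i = -93*3^i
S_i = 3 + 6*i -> [3, 9, 15, 21, 27]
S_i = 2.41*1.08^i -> [2.41, 2.6, 2.81, 3.04, 3.28]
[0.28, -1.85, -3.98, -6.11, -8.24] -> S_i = 0.28 + -2.13*i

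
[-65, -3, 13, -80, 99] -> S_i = Random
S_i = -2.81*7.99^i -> [-2.81, -22.45, -179.39, -1433.33, -11452.32]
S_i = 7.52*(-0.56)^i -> [7.52, -4.21, 2.36, -1.32, 0.74]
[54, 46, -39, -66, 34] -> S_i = Random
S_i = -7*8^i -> [-7, -56, -448, -3584, -28672]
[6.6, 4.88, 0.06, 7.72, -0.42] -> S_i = Random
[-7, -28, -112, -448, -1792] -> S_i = -7*4^i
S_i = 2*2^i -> [2, 4, 8, 16, 32]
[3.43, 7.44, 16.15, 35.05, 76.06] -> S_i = 3.43*2.17^i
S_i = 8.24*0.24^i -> [8.24, 1.98, 0.47, 0.11, 0.03]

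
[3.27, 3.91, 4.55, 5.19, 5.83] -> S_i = 3.27 + 0.64*i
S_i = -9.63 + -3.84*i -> [-9.63, -13.47, -17.31, -21.15, -24.99]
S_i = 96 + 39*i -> [96, 135, 174, 213, 252]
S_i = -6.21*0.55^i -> [-6.21, -3.42, -1.88, -1.03, -0.57]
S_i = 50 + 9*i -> [50, 59, 68, 77, 86]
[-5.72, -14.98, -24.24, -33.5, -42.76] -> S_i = -5.72 + -9.26*i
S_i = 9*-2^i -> [9, -18, 36, -72, 144]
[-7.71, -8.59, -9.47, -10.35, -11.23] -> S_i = -7.71 + -0.88*i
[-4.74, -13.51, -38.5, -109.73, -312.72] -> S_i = -4.74*2.85^i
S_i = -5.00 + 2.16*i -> [-5.0, -2.84, -0.68, 1.48, 3.64]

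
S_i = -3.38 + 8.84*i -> [-3.38, 5.46, 14.3, 23.14, 31.98]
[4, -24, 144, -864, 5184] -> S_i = 4*-6^i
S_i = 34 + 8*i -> [34, 42, 50, 58, 66]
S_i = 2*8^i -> [2, 16, 128, 1024, 8192]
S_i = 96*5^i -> [96, 480, 2400, 12000, 60000]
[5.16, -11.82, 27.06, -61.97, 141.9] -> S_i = 5.16*(-2.29)^i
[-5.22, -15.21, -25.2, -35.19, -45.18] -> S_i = -5.22 + -9.99*i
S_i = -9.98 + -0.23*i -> [-9.98, -10.21, -10.44, -10.67, -10.9]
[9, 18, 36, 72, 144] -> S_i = 9*2^i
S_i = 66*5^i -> [66, 330, 1650, 8250, 41250]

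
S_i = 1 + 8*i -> [1, 9, 17, 25, 33]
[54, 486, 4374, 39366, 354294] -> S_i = 54*9^i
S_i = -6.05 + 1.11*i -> [-6.05, -4.94, -3.83, -2.72, -1.61]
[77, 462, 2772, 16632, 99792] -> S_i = 77*6^i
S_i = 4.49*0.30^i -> [4.49, 1.35, 0.4, 0.12, 0.04]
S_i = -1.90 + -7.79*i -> [-1.9, -9.69, -17.48, -25.27, -33.06]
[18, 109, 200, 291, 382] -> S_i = 18 + 91*i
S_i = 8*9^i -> [8, 72, 648, 5832, 52488]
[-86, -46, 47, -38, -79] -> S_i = Random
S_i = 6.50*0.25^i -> [6.5, 1.62, 0.41, 0.1, 0.03]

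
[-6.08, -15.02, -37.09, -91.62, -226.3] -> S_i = -6.08*2.47^i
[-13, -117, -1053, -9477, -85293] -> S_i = -13*9^i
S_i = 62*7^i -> [62, 434, 3038, 21266, 148862]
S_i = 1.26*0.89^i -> [1.26, 1.12, 1.0, 0.89, 0.79]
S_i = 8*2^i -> [8, 16, 32, 64, 128]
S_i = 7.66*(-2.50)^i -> [7.66, -19.15, 47.88, -119.69, 299.22]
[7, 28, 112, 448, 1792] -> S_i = 7*4^i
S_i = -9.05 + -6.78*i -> [-9.05, -15.83, -22.61, -29.39, -36.17]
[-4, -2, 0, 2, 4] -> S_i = -4 + 2*i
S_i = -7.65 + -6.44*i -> [-7.65, -14.09, -20.53, -26.97, -33.41]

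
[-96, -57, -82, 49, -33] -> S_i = Random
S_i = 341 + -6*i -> [341, 335, 329, 323, 317]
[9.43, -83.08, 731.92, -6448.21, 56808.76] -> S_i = 9.43*(-8.81)^i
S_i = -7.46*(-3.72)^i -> [-7.46, 27.75, -103.23, 384.03, -1428.6]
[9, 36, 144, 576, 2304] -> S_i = 9*4^i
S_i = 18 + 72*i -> [18, 90, 162, 234, 306]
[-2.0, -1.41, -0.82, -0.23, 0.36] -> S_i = -2.00 + 0.59*i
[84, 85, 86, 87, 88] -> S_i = 84 + 1*i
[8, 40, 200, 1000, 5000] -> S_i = 8*5^i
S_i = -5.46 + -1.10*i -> [-5.46, -6.56, -7.66, -8.76, -9.86]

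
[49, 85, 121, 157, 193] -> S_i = 49 + 36*i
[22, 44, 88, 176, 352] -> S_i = 22*2^i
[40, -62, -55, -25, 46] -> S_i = Random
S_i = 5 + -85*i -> [5, -80, -165, -250, -335]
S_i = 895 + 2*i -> [895, 897, 899, 901, 903]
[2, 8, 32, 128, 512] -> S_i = 2*4^i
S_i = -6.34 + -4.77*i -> [-6.34, -11.11, -15.88, -20.65, -25.42]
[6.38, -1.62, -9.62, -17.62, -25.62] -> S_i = 6.38 + -8.00*i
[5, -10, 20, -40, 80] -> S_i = 5*-2^i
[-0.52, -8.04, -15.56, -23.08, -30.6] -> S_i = -0.52 + -7.52*i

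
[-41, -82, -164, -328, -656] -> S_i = -41*2^i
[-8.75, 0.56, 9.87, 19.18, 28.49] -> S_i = -8.75 + 9.31*i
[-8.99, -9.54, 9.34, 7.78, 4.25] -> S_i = Random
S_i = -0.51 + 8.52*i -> [-0.51, 8.01, 16.53, 25.05, 33.57]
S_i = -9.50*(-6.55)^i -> [-9.5, 62.22, -407.57, 2669.61, -17485.93]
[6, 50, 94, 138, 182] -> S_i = 6 + 44*i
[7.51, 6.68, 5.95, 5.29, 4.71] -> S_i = 7.51*0.89^i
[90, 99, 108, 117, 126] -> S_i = 90 + 9*i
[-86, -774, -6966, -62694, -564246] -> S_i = -86*9^i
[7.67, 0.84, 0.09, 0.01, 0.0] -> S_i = 7.67*0.11^i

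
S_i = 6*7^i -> [6, 42, 294, 2058, 14406]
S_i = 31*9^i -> [31, 279, 2511, 22599, 203391]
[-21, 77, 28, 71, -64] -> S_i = Random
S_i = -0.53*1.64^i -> [-0.53, -0.87, -1.43, -2.34, -3.83]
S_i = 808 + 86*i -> [808, 894, 980, 1066, 1152]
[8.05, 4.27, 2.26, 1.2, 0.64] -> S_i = 8.05*0.53^i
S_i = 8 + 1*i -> [8, 9, 10, 11, 12]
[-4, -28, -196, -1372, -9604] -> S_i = -4*7^i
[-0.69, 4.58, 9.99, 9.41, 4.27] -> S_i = Random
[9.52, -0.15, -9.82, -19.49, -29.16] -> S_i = 9.52 + -9.67*i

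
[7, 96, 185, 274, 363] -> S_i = 7 + 89*i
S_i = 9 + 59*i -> [9, 68, 127, 186, 245]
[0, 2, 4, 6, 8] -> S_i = 0 + 2*i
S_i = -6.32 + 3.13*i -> [-6.32, -3.19, -0.06, 3.07, 6.2]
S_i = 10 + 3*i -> [10, 13, 16, 19, 22]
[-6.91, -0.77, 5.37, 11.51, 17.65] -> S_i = -6.91 + 6.14*i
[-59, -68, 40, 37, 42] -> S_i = Random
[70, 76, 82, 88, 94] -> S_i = 70 + 6*i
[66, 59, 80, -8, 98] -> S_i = Random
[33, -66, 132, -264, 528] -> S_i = 33*-2^i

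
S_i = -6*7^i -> [-6, -42, -294, -2058, -14406]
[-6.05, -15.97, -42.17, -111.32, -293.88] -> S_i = -6.05*2.64^i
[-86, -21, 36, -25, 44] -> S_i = Random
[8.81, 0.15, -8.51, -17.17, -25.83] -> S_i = 8.81 + -8.66*i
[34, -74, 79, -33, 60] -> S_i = Random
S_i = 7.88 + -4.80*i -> [7.88, 3.08, -1.72, -6.52, -11.32]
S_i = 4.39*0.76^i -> [4.39, 3.34, 2.54, 1.93, 1.46]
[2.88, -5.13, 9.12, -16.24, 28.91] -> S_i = 2.88*(-1.78)^i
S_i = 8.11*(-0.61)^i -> [8.11, -4.95, 3.02, -1.84, 1.12]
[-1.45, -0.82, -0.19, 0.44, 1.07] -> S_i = -1.45 + 0.63*i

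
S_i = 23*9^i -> [23, 207, 1863, 16767, 150903]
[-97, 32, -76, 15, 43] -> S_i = Random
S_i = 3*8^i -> [3, 24, 192, 1536, 12288]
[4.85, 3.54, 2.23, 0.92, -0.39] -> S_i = 4.85 + -1.31*i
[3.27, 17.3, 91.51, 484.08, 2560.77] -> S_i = 3.27*5.29^i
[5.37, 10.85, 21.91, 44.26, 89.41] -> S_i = 5.37*2.02^i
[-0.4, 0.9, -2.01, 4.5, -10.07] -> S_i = -0.40*(-2.24)^i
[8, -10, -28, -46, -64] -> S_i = 8 + -18*i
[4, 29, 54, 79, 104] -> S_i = 4 + 25*i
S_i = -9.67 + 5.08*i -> [-9.67, -4.59, 0.49, 5.57, 10.65]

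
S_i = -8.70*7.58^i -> [-8.7, -65.95, -499.87, -3789.02, -28720.77]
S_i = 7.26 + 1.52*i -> [7.26, 8.78, 10.3, 11.82, 13.34]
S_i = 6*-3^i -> [6, -18, 54, -162, 486]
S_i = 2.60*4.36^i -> [2.6, 11.34, 49.42, 215.49, 939.55]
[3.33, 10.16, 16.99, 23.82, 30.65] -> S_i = 3.33 + 6.83*i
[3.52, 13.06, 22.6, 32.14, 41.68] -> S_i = 3.52 + 9.54*i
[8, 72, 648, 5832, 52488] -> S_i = 8*9^i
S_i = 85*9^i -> [85, 765, 6885, 61965, 557685]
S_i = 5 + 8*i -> [5, 13, 21, 29, 37]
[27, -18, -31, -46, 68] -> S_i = Random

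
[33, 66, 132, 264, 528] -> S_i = 33*2^i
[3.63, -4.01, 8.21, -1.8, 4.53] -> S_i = Random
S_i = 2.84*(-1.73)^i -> [2.84, -4.91, 8.5, -14.7, 25.44]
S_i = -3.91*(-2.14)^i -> [-3.91, 8.37, -17.91, 38.32, -82.0]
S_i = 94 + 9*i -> [94, 103, 112, 121, 130]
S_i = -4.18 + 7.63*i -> [-4.18, 3.45, 11.08, 18.71, 26.34]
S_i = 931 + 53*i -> [931, 984, 1037, 1090, 1143]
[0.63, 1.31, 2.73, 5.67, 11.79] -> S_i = 0.63*2.08^i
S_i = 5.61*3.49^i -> [5.61, 19.58, 68.33, 238.47, 832.27]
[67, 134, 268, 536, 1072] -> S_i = 67*2^i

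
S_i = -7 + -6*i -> [-7, -13, -19, -25, -31]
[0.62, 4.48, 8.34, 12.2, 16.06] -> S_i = 0.62 + 3.86*i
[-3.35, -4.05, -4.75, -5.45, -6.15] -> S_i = -3.35 + -0.70*i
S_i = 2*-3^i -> [2, -6, 18, -54, 162]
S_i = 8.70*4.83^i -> [8.7, 42.02, 202.96, 980.3, 4734.87]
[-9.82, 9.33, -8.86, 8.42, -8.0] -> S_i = -9.82*(-0.95)^i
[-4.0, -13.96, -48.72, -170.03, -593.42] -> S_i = -4.00*3.49^i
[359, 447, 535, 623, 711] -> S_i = 359 + 88*i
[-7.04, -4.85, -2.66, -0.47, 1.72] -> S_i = -7.04 + 2.19*i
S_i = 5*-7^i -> [5, -35, 245, -1715, 12005]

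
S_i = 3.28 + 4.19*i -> [3.28, 7.47, 11.66, 15.85, 20.04]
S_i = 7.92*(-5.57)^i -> [7.92, -44.11, 245.72, -1368.64, 7623.35]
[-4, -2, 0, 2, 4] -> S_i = -4 + 2*i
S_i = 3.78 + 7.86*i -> [3.78, 11.64, 19.5, 27.36, 35.22]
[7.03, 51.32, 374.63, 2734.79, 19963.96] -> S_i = 7.03*7.30^i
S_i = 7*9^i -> [7, 63, 567, 5103, 45927]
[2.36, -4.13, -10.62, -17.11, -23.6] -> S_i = 2.36 + -6.49*i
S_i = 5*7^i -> [5, 35, 245, 1715, 12005]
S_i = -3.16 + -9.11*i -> [-3.16, -12.27, -21.38, -30.49, -39.6]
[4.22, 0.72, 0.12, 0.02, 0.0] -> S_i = 4.22*0.17^i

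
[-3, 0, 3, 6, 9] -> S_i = -3 + 3*i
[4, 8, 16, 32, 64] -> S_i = 4*2^i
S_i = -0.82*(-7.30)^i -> [-0.82, 5.99, -43.7, 318.99, -2328.66]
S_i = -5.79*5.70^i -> [-5.79, -33.0, -188.12, -1072.27, -6111.92]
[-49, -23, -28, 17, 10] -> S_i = Random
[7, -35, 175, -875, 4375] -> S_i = 7*-5^i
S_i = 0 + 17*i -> [0, 17, 34, 51, 68]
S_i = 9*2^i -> [9, 18, 36, 72, 144]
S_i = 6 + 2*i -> [6, 8, 10, 12, 14]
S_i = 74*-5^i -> [74, -370, 1850, -9250, 46250]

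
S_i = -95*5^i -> [-95, -475, -2375, -11875, -59375]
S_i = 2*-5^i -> [2, -10, 50, -250, 1250]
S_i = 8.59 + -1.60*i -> [8.59, 6.99, 5.39, 3.79, 2.19]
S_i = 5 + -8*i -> [5, -3, -11, -19, -27]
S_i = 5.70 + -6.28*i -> [5.7, -0.58, -6.86, -13.14, -19.42]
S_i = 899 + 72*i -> [899, 971, 1043, 1115, 1187]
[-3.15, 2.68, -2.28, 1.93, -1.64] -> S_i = -3.15*(-0.85)^i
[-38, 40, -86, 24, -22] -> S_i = Random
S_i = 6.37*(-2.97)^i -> [6.37, -18.92, 56.19, -166.88, 495.64]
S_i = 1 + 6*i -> [1, 7, 13, 19, 25]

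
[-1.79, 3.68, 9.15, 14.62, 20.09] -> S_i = -1.79 + 5.47*i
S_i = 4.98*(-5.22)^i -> [4.98, -26.0, 135.7, -708.34, 3697.53]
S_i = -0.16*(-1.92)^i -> [-0.16, 0.31, -0.59, 1.13, -2.17]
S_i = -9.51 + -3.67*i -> [-9.51, -13.18, -16.85, -20.52, -24.19]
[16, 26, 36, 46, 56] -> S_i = 16 + 10*i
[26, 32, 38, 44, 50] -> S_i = 26 + 6*i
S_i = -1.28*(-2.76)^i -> [-1.28, 3.53, -9.75, 26.91, -74.28]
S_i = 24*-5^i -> [24, -120, 600, -3000, 15000]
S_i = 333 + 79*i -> [333, 412, 491, 570, 649]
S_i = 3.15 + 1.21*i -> [3.15, 4.36, 5.57, 6.78, 7.99]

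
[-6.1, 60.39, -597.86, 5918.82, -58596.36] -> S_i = -6.10*(-9.90)^i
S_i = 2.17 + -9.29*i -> [2.17, -7.12, -16.41, -25.7, -34.99]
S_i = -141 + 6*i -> [-141, -135, -129, -123, -117]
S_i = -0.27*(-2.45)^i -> [-0.27, 0.66, -1.62, 3.97, -9.73]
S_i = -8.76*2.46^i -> [-8.76, -21.55, -53.01, -130.41, -320.81]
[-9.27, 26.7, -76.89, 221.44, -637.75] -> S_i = -9.27*(-2.88)^i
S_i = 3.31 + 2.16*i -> [3.31, 5.47, 7.63, 9.79, 11.95]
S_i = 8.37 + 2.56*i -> [8.37, 10.93, 13.49, 16.05, 18.61]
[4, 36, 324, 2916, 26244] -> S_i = 4*9^i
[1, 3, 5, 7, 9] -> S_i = 1 + 2*i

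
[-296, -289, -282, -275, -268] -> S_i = -296 + 7*i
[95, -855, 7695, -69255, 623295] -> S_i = 95*-9^i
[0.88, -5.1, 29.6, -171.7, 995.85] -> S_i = 0.88*(-5.80)^i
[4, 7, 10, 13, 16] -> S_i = 4 + 3*i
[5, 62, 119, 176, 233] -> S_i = 5 + 57*i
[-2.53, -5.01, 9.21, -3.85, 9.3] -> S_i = Random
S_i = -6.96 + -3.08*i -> [-6.96, -10.04, -13.12, -16.2, -19.28]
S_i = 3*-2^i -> [3, -6, 12, -24, 48]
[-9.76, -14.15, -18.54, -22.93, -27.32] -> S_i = -9.76 + -4.39*i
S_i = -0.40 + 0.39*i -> [-0.4, -0.01, 0.38, 0.77, 1.16]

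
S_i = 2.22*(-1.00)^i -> [2.22, -2.22, 2.22, -2.22, 2.22]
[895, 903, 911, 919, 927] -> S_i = 895 + 8*i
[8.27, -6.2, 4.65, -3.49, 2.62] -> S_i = 8.27*(-0.75)^i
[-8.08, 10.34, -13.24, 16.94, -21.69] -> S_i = -8.08*(-1.28)^i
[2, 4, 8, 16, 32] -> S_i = 2*2^i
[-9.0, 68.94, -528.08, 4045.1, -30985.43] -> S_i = -9.00*(-7.66)^i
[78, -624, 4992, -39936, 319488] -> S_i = 78*-8^i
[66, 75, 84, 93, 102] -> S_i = 66 + 9*i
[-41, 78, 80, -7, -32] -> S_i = Random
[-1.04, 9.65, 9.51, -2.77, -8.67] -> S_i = Random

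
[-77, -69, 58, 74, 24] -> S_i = Random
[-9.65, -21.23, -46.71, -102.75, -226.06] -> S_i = -9.65*2.20^i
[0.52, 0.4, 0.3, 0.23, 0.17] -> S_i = 0.52*0.76^i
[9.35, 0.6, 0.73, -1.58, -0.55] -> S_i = Random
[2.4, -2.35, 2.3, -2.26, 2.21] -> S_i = 2.40*(-0.98)^i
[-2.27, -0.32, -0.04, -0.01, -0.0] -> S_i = -2.27*0.14^i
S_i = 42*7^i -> [42, 294, 2058, 14406, 100842]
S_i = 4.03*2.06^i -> [4.03, 8.3, 17.1, 35.23, 72.57]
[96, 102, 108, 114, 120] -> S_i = 96 + 6*i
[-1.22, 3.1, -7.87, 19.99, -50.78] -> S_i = -1.22*(-2.54)^i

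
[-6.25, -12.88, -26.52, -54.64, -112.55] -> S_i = -6.25*2.06^i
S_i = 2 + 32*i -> [2, 34, 66, 98, 130]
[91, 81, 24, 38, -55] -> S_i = Random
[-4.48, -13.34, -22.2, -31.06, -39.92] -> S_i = -4.48 + -8.86*i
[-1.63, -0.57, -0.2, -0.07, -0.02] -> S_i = -1.63*0.35^i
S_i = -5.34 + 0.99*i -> [-5.34, -4.35, -3.36, -2.37, -1.38]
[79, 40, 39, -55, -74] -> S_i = Random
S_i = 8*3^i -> [8, 24, 72, 216, 648]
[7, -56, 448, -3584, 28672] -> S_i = 7*-8^i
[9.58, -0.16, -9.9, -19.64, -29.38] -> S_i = 9.58 + -9.74*i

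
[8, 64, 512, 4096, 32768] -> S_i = 8*8^i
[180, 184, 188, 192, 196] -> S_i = 180 + 4*i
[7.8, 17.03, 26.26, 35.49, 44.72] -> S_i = 7.80 + 9.23*i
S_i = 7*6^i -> [7, 42, 252, 1512, 9072]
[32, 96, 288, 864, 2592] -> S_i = 32*3^i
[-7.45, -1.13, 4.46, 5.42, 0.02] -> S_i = Random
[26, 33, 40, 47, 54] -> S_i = 26 + 7*i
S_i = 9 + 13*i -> [9, 22, 35, 48, 61]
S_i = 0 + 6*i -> [0, 6, 12, 18, 24]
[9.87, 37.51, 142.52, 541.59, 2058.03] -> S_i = 9.87*3.80^i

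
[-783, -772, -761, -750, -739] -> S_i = -783 + 11*i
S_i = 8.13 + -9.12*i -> [8.13, -0.99, -10.11, -19.23, -28.35]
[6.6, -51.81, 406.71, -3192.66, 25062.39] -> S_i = 6.60*(-7.85)^i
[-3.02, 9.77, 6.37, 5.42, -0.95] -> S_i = Random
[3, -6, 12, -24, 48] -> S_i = 3*-2^i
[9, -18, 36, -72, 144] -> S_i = 9*-2^i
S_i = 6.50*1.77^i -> [6.5, 11.5, 20.36, 36.04, 63.8]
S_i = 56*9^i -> [56, 504, 4536, 40824, 367416]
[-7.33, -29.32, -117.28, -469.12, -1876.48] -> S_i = -7.33*4.00^i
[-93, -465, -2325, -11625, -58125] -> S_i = -93*5^i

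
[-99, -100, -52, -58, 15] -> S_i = Random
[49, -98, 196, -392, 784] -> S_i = 49*-2^i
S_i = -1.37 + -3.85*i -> [-1.37, -5.22, -9.07, -12.92, -16.77]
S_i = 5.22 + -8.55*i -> [5.22, -3.33, -11.88, -20.43, -28.98]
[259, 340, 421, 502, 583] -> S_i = 259 + 81*i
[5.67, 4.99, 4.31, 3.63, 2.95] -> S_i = 5.67 + -0.68*i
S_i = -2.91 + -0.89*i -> [-2.91, -3.8, -4.69, -5.58, -6.47]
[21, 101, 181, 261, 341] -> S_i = 21 + 80*i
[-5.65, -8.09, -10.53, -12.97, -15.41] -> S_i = -5.65 + -2.44*i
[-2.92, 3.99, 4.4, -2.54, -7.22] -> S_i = Random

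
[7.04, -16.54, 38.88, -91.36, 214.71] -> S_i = 7.04*(-2.35)^i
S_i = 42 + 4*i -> [42, 46, 50, 54, 58]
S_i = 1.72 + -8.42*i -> [1.72, -6.7, -15.12, -23.54, -31.96]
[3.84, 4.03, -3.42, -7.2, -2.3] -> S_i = Random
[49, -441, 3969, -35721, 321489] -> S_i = 49*-9^i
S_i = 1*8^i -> [1, 8, 64, 512, 4096]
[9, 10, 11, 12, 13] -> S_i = 9 + 1*i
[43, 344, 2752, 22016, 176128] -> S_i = 43*8^i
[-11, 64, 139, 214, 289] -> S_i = -11 + 75*i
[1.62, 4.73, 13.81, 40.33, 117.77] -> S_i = 1.62*2.92^i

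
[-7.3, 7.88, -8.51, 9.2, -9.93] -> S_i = -7.30*(-1.08)^i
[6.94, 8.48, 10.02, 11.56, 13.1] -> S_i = 6.94 + 1.54*i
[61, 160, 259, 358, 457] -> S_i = 61 + 99*i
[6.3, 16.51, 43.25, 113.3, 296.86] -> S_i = 6.30*2.62^i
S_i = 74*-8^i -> [74, -592, 4736, -37888, 303104]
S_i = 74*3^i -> [74, 222, 666, 1998, 5994]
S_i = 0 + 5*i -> [0, 5, 10, 15, 20]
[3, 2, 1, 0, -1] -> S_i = 3 + -1*i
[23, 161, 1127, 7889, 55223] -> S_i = 23*7^i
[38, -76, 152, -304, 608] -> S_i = 38*-2^i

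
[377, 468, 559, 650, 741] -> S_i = 377 + 91*i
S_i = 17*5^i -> [17, 85, 425, 2125, 10625]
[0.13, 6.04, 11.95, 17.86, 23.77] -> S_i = 0.13 + 5.91*i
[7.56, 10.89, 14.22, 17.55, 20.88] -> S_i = 7.56 + 3.33*i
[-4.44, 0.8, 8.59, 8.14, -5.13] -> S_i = Random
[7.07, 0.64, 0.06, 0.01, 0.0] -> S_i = 7.07*0.09^i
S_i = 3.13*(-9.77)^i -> [3.13, -30.58, 298.77, -2918.96, 28518.23]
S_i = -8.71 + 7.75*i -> [-8.71, -0.96, 6.79, 14.54, 22.29]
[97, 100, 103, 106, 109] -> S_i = 97 + 3*i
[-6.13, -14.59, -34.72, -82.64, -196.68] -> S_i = -6.13*2.38^i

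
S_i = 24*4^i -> [24, 96, 384, 1536, 6144]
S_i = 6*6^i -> [6, 36, 216, 1296, 7776]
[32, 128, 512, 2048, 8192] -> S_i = 32*4^i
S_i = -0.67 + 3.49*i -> [-0.67, 2.82, 6.31, 9.8, 13.29]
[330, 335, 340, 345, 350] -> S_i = 330 + 5*i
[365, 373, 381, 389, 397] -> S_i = 365 + 8*i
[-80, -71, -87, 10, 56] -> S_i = Random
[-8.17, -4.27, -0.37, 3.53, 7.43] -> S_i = -8.17 + 3.90*i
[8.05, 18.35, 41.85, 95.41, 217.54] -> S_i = 8.05*2.28^i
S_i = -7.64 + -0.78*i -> [-7.64, -8.42, -9.2, -9.98, -10.76]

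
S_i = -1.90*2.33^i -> [-1.9, -4.43, -10.31, -24.03, -56.0]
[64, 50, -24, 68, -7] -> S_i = Random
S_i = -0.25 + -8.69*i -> [-0.25, -8.94, -17.63, -26.32, -35.01]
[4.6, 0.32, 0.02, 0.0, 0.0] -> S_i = 4.60*0.07^i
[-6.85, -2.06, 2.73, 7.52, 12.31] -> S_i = -6.85 + 4.79*i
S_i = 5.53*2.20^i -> [5.53, 12.17, 26.77, 58.88, 129.54]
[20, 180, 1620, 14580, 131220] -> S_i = 20*9^i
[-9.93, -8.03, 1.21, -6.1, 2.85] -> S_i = Random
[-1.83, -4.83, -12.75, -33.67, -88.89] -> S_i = -1.83*2.64^i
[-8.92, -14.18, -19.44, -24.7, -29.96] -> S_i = -8.92 + -5.26*i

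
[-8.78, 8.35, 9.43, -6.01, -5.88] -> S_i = Random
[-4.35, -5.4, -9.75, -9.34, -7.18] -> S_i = Random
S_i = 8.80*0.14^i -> [8.8, 1.23, 0.17, 0.02, 0.0]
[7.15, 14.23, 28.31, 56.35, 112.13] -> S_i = 7.15*1.99^i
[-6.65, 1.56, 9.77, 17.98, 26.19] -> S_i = -6.65 + 8.21*i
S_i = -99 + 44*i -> [-99, -55, -11, 33, 77]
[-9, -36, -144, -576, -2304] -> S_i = -9*4^i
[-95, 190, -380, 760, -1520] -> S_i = -95*-2^i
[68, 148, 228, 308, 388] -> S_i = 68 + 80*i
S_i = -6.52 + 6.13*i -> [-6.52, -0.39, 5.74, 11.87, 18.0]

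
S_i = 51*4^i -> [51, 204, 816, 3264, 13056]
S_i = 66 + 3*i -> [66, 69, 72, 75, 78]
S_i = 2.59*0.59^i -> [2.59, 1.53, 0.9, 0.53, 0.31]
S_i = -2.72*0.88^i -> [-2.72, -2.39, -2.11, -1.85, -1.63]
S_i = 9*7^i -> [9, 63, 441, 3087, 21609]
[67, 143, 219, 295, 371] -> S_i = 67 + 76*i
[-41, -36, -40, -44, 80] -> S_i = Random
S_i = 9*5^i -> [9, 45, 225, 1125, 5625]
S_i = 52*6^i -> [52, 312, 1872, 11232, 67392]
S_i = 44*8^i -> [44, 352, 2816, 22528, 180224]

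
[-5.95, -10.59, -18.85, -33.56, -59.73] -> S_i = -5.95*1.78^i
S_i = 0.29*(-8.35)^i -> [0.29, -2.42, 20.22, -168.83, 1409.76]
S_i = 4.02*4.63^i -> [4.02, 18.61, 86.18, 399.0, 1847.35]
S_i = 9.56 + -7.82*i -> [9.56, 1.74, -6.08, -13.9, -21.72]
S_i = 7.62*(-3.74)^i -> [7.62, -28.5, 106.59, -398.63, 1490.88]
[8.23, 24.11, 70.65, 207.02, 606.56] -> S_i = 8.23*2.93^i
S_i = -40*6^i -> [-40, -240, -1440, -8640, -51840]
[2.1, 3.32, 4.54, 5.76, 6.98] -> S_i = 2.10 + 1.22*i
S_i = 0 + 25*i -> [0, 25, 50, 75, 100]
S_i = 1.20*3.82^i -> [1.2, 4.58, 17.51, 66.89, 255.53]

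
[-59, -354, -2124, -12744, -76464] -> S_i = -59*6^i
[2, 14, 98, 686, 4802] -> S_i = 2*7^i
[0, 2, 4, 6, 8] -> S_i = 0 + 2*i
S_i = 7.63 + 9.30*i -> [7.63, 16.93, 26.23, 35.53, 44.83]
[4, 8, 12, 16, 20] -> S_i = 4 + 4*i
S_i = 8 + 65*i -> [8, 73, 138, 203, 268]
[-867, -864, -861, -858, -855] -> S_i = -867 + 3*i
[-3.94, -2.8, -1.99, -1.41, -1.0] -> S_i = -3.94*0.71^i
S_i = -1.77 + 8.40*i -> [-1.77, 6.63, 15.03, 23.43, 31.83]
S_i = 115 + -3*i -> [115, 112, 109, 106, 103]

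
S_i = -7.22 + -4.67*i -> [-7.22, -11.89, -16.56, -21.23, -25.9]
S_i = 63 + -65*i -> [63, -2, -67, -132, -197]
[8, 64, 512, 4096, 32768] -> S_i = 8*8^i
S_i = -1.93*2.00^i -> [-1.93, -3.86, -7.72, -15.44, -30.88]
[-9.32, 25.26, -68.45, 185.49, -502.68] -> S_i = -9.32*(-2.71)^i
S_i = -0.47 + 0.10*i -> [-0.47, -0.37, -0.27, -0.17, -0.07]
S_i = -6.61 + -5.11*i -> [-6.61, -11.72, -16.83, -21.94, -27.05]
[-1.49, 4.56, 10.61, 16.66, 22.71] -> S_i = -1.49 + 6.05*i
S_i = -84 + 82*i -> [-84, -2, 80, 162, 244]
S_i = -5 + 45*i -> [-5, 40, 85, 130, 175]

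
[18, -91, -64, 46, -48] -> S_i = Random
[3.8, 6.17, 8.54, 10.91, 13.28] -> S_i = 3.80 + 2.37*i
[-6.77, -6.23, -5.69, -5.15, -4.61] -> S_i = -6.77 + 0.54*i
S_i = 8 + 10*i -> [8, 18, 28, 38, 48]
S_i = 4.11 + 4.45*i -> [4.11, 8.56, 13.01, 17.46, 21.91]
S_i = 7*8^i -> [7, 56, 448, 3584, 28672]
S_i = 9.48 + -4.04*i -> [9.48, 5.44, 1.4, -2.64, -6.68]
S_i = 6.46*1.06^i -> [6.46, 6.85, 7.26, 7.69, 8.16]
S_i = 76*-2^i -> [76, -152, 304, -608, 1216]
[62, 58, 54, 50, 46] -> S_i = 62 + -4*i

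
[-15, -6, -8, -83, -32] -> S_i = Random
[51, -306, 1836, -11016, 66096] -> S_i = 51*-6^i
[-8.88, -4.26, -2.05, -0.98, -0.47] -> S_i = -8.88*0.48^i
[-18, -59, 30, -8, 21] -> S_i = Random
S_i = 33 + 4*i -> [33, 37, 41, 45, 49]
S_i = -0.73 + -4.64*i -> [-0.73, -5.37, -10.01, -14.65, -19.29]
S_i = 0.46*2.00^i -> [0.46, 0.92, 1.84, 3.68, 7.36]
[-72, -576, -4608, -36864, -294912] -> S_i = -72*8^i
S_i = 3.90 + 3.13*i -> [3.9, 7.03, 10.16, 13.29, 16.42]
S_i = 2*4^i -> [2, 8, 32, 128, 512]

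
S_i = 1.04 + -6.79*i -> [1.04, -5.75, -12.54, -19.33, -26.12]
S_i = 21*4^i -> [21, 84, 336, 1344, 5376]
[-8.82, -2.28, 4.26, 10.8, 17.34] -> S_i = -8.82 + 6.54*i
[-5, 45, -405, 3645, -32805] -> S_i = -5*-9^i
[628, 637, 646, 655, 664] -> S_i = 628 + 9*i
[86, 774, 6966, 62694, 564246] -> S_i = 86*9^i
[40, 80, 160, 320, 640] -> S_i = 40*2^i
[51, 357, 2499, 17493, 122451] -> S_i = 51*7^i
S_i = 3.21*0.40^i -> [3.21, 1.28, 0.51, 0.21, 0.08]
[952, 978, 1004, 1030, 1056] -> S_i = 952 + 26*i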